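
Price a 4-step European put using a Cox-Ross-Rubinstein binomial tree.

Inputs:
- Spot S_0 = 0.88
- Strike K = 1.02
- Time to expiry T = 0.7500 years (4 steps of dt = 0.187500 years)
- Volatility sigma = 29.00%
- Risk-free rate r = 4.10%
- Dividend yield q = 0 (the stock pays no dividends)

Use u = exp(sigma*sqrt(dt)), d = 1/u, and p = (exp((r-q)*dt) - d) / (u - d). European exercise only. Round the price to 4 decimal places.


Answer: Price = V(0,0) = 0.1622

Derivation:
dt = T/N = 0.187500
u = exp(sigma*sqrt(dt)) = 1.133799; d = 1/u = 0.881991
p = (exp((r-q)*dt) - d) / (u - d) = 0.499295
Discount per step: exp(-r*dt) = 0.992342
Stock lattice S(k, i) with i counting down-moves:
  k=0: S(0,0) = 0.8800
  k=1: S(1,0) = 0.9977; S(1,1) = 0.7762
  k=2: S(2,0) = 1.1312; S(2,1) = 0.8800; S(2,2) = 0.6846
  k=3: S(3,0) = 1.2826; S(3,1) = 0.9977; S(3,2) = 0.7762; S(3,3) = 0.6038
  k=4: S(4,0) = 1.4542; S(4,1) = 1.1312; S(4,2) = 0.8800; S(4,3) = 0.6846; S(4,4) = 0.5325
Terminal payoffs V(N, i) = max(K - S_T, 0):
  V(4,0) = 0.000000; V(4,1) = 0.000000; V(4,2) = 0.140000; V(4,3) = 0.335441; V(4,4) = 0.487476
Backward induction: V(k, i) = exp(-r*dt) * [p * V(k+1, i) + (1-p) * V(k+1, i+1)].
  V(3,0) = exp(-r*dt) * [p*0.000000 + (1-p)*0.000000] = 0.000000
  V(3,1) = exp(-r*dt) * [p*0.000000 + (1-p)*0.140000] = 0.069562
  V(3,2) = exp(-r*dt) * [p*0.140000 + (1-p)*0.335441] = 0.236037
  V(3,3) = exp(-r*dt) * [p*0.335441 + (1-p)*0.487476] = 0.408414
  V(2,0) = exp(-r*dt) * [p*0.000000 + (1-p)*0.069562] = 0.034563
  V(2,1) = exp(-r*dt) * [p*0.069562 + (1-p)*0.236037] = 0.151746
  V(2,2) = exp(-r*dt) * [p*0.236037 + (1-p)*0.408414] = 0.319879
  V(1,0) = exp(-r*dt) * [p*0.034563 + (1-p)*0.151746] = 0.092523
  V(1,1) = exp(-r*dt) * [p*0.151746 + (1-p)*0.319879] = 0.234124
  V(0,0) = exp(-r*dt) * [p*0.092523 + (1-p)*0.234124] = 0.162172


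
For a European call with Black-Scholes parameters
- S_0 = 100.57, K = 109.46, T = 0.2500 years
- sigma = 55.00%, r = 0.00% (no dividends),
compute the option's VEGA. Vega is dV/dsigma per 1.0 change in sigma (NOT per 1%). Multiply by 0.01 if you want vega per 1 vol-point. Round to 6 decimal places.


d1 = -0.1705188482; d2 = -0.4455188482
phi(d1) = 0.3931842797; exp(-qT) = 1.0000000000; exp(-rT) = 1.0000000000
Vega = S * exp(-qT) * phi(d1) * sqrt(T) = 100.5700 * 1.0000000000 * 0.3931842797 * 0.5000000000 = 19.771272

Answer: Vega = 19.771272


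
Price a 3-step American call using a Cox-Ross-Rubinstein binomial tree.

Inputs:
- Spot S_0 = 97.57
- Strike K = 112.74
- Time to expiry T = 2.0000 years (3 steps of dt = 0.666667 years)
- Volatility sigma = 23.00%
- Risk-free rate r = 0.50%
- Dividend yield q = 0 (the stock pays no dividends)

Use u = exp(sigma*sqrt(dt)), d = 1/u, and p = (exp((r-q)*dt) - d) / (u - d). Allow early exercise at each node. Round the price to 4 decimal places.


Answer: Price = V(0,0) = 7.4280

Derivation:
dt = T/N = 0.666667
u = exp(sigma*sqrt(dt)) = 1.206585; d = 1/u = 0.828785
p = (exp((r-q)*dt) - d) / (u - d) = 0.462027
Discount per step: exp(-r*dt) = 0.996672
Stock lattice S(k, i) with i counting down-moves:
  k=0: S(0,0) = 97.5700
  k=1: S(1,0) = 117.7265; S(1,1) = 80.8646
  k=2: S(2,0) = 142.0471; S(2,1) = 97.5700; S(2,2) = 67.0194
  k=3: S(3,0) = 171.3919; S(3,1) = 117.7265; S(3,2) = 80.8646; S(3,3) = 55.5447
Terminal payoffs V(N, i) = max(S_T - K, 0):
  V(3,0) = 58.651894; V(3,1) = 4.986517; V(3,2) = 0.000000; V(3,3) = 0.000000
Backward induction: V(k, i) = exp(-r*dt) * [p * V(k+1, i) + (1-p) * V(k+1, i+1)]; then take max(V_cont, immediate exercise) for American.
  V(2,0) = exp(-r*dt) * [p*58.651894 + (1-p)*4.986517] = 29.682246; exercise = 29.307072; V(2,0) = max -> 29.682246
  V(2,1) = exp(-r*dt) * [p*4.986517 + (1-p)*0.000000] = 2.296237; exercise = 0.000000; V(2,1) = max -> 2.296237
  V(2,2) = exp(-r*dt) * [p*0.000000 + (1-p)*0.000000] = 0.000000; exercise = 0.000000; V(2,2) = max -> 0.000000
  V(1,0) = exp(-r*dt) * [p*29.682246 + (1-p)*2.296237] = 14.899556; exercise = 4.986517; V(1,0) = max -> 14.899556
  V(1,1) = exp(-r*dt) * [p*2.296237 + (1-p)*0.000000] = 1.057392; exercise = 0.000000; V(1,1) = max -> 1.057392
  V(0,0) = exp(-r*dt) * [p*14.899556 + (1-p)*1.057392] = 7.428040; exercise = 0.000000; V(0,0) = max -> 7.428040


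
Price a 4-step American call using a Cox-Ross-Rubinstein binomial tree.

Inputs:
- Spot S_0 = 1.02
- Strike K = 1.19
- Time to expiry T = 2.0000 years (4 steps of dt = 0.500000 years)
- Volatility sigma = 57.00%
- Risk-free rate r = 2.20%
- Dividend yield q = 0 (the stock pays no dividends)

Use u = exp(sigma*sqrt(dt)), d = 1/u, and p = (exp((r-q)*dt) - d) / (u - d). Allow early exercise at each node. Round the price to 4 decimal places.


dt = T/N = 0.500000
u = exp(sigma*sqrt(dt)) = 1.496383; d = 1/u = 0.668278
p = (exp((r-q)*dt) - d) / (u - d) = 0.413936
Discount per step: exp(-r*dt) = 0.989060
Stock lattice S(k, i) with i counting down-moves:
  k=0: S(0,0) = 1.0200
  k=1: S(1,0) = 1.5263; S(1,1) = 0.6816
  k=2: S(2,0) = 2.2839; S(2,1) = 1.0200; S(2,2) = 0.4555
  k=3: S(3,0) = 3.4177; S(3,1) = 1.5263; S(3,2) = 0.6816; S(3,3) = 0.3044
  k=4: S(4,0) = 5.1141; S(4,1) = 2.2839; S(4,2) = 1.0200; S(4,3) = 0.4555; S(4,4) = 0.2034
Terminal payoffs V(N, i) = max(S_T - K, 0):
  V(4,0) = 3.924124; V(4,1) = 1.093945; V(4,2) = 0.000000; V(4,3) = 0.000000; V(4,4) = 0.000000
Backward induction: V(k, i) = exp(-r*dt) * [p * V(k+1, i) + (1-p) * V(k+1, i+1)]; then take max(V_cont, immediate exercise) for American.
  V(3,0) = exp(-r*dt) * [p*3.924124 + (1-p)*1.093945] = 2.240675; exercise = 2.227657; V(3,0) = max -> 2.240675
  V(3,1) = exp(-r*dt) * [p*1.093945 + (1-p)*0.000000] = 0.447870; exercise = 0.336311; V(3,1) = max -> 0.447870
  V(3,2) = exp(-r*dt) * [p*0.000000 + (1-p)*0.000000] = 0.000000; exercise = 0.000000; V(3,2) = max -> 0.000000
  V(3,3) = exp(-r*dt) * [p*0.000000 + (1-p)*0.000000] = 0.000000; exercise = 0.000000; V(3,3) = max -> 0.000000
  V(2,0) = exp(-r*dt) * [p*2.240675 + (1-p)*0.447870] = 1.176959; exercise = 1.093945; V(2,0) = max -> 1.176959
  V(2,1) = exp(-r*dt) * [p*0.447870 + (1-p)*0.000000] = 0.183361; exercise = 0.000000; V(2,1) = max -> 0.183361
  V(2,2) = exp(-r*dt) * [p*0.000000 + (1-p)*0.000000] = 0.000000; exercise = 0.000000; V(2,2) = max -> 0.000000
  V(1,0) = exp(-r*dt) * [p*1.176959 + (1-p)*0.183361] = 0.588142; exercise = 0.336311; V(1,0) = max -> 0.588142
  V(1,1) = exp(-r*dt) * [p*0.183361 + (1-p)*0.000000] = 0.075070; exercise = 0.000000; V(1,1) = max -> 0.075070
  V(0,0) = exp(-r*dt) * [p*0.588142 + (1-p)*0.075070] = 0.284304; exercise = 0.000000; V(0,0) = max -> 0.284304

Answer: Price = V(0,0) = 0.2843


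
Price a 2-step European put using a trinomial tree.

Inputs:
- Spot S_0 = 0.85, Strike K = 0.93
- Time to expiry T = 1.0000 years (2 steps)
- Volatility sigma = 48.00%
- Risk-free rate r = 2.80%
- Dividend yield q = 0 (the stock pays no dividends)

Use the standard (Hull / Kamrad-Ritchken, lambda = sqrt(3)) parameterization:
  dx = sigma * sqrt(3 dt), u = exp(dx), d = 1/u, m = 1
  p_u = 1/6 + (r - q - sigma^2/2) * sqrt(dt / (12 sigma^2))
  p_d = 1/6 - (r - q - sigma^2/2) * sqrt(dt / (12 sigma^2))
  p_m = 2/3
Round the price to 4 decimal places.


dt = T/N = 0.500000; dx = sigma*sqrt(3*dt) = 0.587878
u = exp(dx) = 1.800164; d = 1/u = 0.555505
p_u = 0.129584, p_m = 0.666667, p_d = 0.203749
Discount per step: exp(-r*dt) = 0.986098
Stock lattice S(k, j) with j the centered position index:
  k=0: S(0,+0) = 0.8500
  k=1: S(1,-1) = 0.4722; S(1,+0) = 0.8500; S(1,+1) = 1.5301
  k=2: S(2,-2) = 0.2623; S(2,-1) = 0.4722; S(2,+0) = 0.8500; S(2,+1) = 1.5301; S(2,+2) = 2.7545
Terminal payoffs V(N, j) = max(K - S_T, 0):
  V(2,-2) = 0.667702; V(2,-1) = 0.457821; V(2,+0) = 0.080000; V(2,+1) = 0.000000; V(2,+2) = 0.000000
Backward induction: V(k, j) = exp(-r*dt) * [p_u * V(k+1, j+1) + p_m * V(k+1, j) + p_d * V(k+1, j-1)]
  V(1,-1) = exp(-r*dt) * [p_u*0.080000 + p_m*0.457821 + p_d*0.667702] = 0.445346
  V(1,+0) = exp(-r*dt) * [p_u*0.000000 + p_m*0.080000 + p_d*0.457821] = 0.144576
  V(1,+1) = exp(-r*dt) * [p_u*0.000000 + p_m*0.000000 + p_d*0.080000] = 0.016073
  V(0,+0) = exp(-r*dt) * [p_u*0.016073 + p_m*0.144576 + p_d*0.445346] = 0.186575

Answer: Price = V(0,0) = 0.1866


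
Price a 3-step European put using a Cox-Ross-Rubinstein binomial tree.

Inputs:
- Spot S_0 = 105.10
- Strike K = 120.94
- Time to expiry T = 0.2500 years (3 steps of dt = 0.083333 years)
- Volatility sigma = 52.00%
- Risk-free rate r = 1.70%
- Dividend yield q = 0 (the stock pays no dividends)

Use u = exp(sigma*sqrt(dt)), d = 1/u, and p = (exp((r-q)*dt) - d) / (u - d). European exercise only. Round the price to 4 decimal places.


Answer: Price = V(0,0) = 20.2016

Derivation:
dt = T/N = 0.083333
u = exp(sigma*sqrt(dt)) = 1.161963; d = 1/u = 0.860612
p = (exp((r-q)*dt) - d) / (u - d) = 0.467247
Discount per step: exp(-r*dt) = 0.998584
Stock lattice S(k, i) with i counting down-moves:
  k=0: S(0,0) = 105.1000
  k=1: S(1,0) = 122.1223; S(1,1) = 90.4504
  k=2: S(2,0) = 141.9017; S(2,1) = 105.1000; S(2,2) = 77.8427
  k=3: S(3,0) = 164.8845; S(3,1) = 122.1223; S(3,2) = 90.4504; S(3,3) = 66.9924
Terminal payoffs V(N, i) = max(K - S_T, 0):
  V(3,0) = 0.000000; V(3,1) = 0.000000; V(3,2) = 30.489639; V(3,3) = 53.947608
Backward induction: V(k, i) = exp(-r*dt) * [p * V(k+1, i) + (1-p) * V(k+1, i+1)].
  V(2,0) = exp(-r*dt) * [p*0.000000 + (1-p)*0.000000] = 0.000000
  V(2,1) = exp(-r*dt) * [p*0.000000 + (1-p)*30.489639] = 16.220453
  V(2,2) = exp(-r*dt) * [p*30.489639 + (1-p)*53.947608] = 42.926089
  V(1,0) = exp(-r*dt) * [p*0.000000 + (1-p)*16.220453] = 8.629263
  V(1,1) = exp(-r*dt) * [p*16.220453 + (1-p)*42.926089] = 30.404858
  V(0,0) = exp(-r*dt) * [p*8.629263 + (1-p)*30.404858] = 20.201639


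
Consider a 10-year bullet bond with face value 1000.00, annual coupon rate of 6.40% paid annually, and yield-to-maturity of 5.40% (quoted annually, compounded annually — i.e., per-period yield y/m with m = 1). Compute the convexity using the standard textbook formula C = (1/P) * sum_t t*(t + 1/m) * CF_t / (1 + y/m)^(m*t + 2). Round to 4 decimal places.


Coupon per period c = face * coupon_rate / m = 64.000000
Periods per year m = 1; per-period yield y/m = 0.054000
Number of cashflows N = 10
Cashflows (t years, CF_t, discount factor 1/(1+y/m)^(m*t), PV):
  t = 1.0000: CF_t = 64.000000, DF = 0.948767, PV = 60.721063
  t = 2.0000: CF_t = 64.000000, DF = 0.900158, PV = 57.610116
  t = 3.0000: CF_t = 64.000000, DF = 0.854040, PV = 54.658554
  t = 4.0000: CF_t = 64.000000, DF = 0.810285, PV = 51.858211
  t = 5.0000: CF_t = 64.000000, DF = 0.768771, PV = 49.201339
  t = 6.0000: CF_t = 64.000000, DF = 0.729384, PV = 46.680587
  t = 7.0000: CF_t = 64.000000, DF = 0.692015, PV = 44.288982
  t = 8.0000: CF_t = 64.000000, DF = 0.656561, PV = 42.019907
  t = 9.0000: CF_t = 64.000000, DF = 0.622923, PV = 39.867084
  t = 10.0000: CF_t = 1064.000000, DF = 0.591009, PV = 628.833282
Price P = sum_t PV_t = 1075.739125
Convexity numerator sum_t t*(t + 1/m) * CF_t / (1+y/m)^(m*t + 2):
  t = 1.0000: term = 109.317109
  t = 2.0000: term = 311.149266
  t = 3.0000: term = 590.416065
  t = 4.0000: term = 933.611740
  t = 5.0000: term = 1328.669460
  t = 6.0000: term = 1764.836094
  t = 7.0000: term = 2232.556729
  t = 8.0000: term = 2723.368198
  t = 9.0000: term = 3229.800993
  t = 10.0000: term = 62265.428703
Convexity = (1/P) * sum = 75489.154357 / 1075.739125 = 70.174220

Answer: Convexity = 70.1742


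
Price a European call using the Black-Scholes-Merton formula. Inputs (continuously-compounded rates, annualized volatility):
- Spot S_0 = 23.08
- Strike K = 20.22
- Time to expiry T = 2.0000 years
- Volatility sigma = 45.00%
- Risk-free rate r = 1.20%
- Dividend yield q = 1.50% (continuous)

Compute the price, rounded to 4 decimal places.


Answer: Price = 6.6886

Derivation:
d1 = (ln(S/K) + (r - q + 0.5*sigma^2) * T) / (sigma * sqrt(T)) = 0.51665029
d2 = d1 - sigma * sqrt(T) = -0.11974582
exp(-rT) = 0.97628571; exp(-qT) = 0.97044553
C = S_0 * exp(-qT) * N(d1) - K * exp(-rT) * N(d2)
N(d1) = 0.69729985; N(d2) = 0.45234225
C = 23.0800 * 0.97044553 * 0.69729985 - 20.2200 * 0.97628571 * 0.45234225 = 6.6886


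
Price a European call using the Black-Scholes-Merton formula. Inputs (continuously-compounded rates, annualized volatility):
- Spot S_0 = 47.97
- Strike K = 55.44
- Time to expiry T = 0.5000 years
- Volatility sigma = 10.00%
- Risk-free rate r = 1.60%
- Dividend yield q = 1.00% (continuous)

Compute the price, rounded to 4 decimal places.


d1 = (ln(S/K) + (r - q + 0.5*sigma^2) * T) / (sigma * sqrt(T)) = -1.96894646
d2 = d1 - sigma * sqrt(T) = -2.03965714
exp(-rT) = 0.99203191; exp(-qT) = 0.99501248
C = S_0 * exp(-qT) * N(d1) - K * exp(-rT) * N(d2)
N(d1) = 0.02447962; N(d2) = 0.02069224
C = 47.9700 * 0.99501248 * 0.02447962 - 55.4400 * 0.99203191 * 0.02069224 = 0.0304

Answer: Price = 0.0304


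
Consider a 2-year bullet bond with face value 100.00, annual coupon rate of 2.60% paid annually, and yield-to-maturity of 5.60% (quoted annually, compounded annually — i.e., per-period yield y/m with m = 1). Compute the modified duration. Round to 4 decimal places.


Answer: Modified duration = 1.8693

Derivation:
Coupon per period c = face * coupon_rate / m = 2.600000
Periods per year m = 1; per-period yield y/m = 0.056000
Number of cashflows N = 2
Cashflows (t years, CF_t, discount factor 1/(1+y/m)^(m*t), PV):
  t = 1.0000: CF_t = 2.600000, DF = 0.946970, PV = 2.462121
  t = 2.0000: CF_t = 102.600000, DF = 0.896752, PV = 92.006715
Price P = sum_t PV_t = 94.468836
First compute Macaulay numerator sum_t t * PV_t:
  t * PV_t at t = 1.0000: 2.462121
  t * PV_t at t = 2.0000: 184.013430
Macaulay duration D = 186.475551 / 94.468836 = 1.973937
Modified duration = D / (1 + y/m) = 1.973937 / (1 + 0.056000) = 1.869259


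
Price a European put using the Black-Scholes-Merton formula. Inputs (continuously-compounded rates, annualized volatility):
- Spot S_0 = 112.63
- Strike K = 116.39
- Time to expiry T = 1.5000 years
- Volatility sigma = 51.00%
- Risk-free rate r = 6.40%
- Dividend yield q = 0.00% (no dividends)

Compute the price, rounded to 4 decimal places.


d1 = (ln(S/K) + (r - q + 0.5*sigma^2) * T) / (sigma * sqrt(T)) = 0.41342982
d2 = d1 - sigma * sqrt(T) = -0.21119006
exp(-rT) = 0.90846402; exp(-qT) = 1.00000000
P = K * exp(-rT) * N(-d2) - S_0 * exp(-qT) * N(-d1)
N(-d1) = 0.33964586; N(-d2) = 0.58363052
P = 116.3900 * 0.90846402 * 0.58363052 - 112.6300 * 1.00000000 * 0.33964586 = 23.4565

Answer: Price = 23.4565


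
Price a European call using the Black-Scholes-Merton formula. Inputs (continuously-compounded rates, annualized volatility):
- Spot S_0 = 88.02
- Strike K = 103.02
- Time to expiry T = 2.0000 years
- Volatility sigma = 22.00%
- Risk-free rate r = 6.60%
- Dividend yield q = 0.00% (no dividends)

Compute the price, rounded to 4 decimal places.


d1 = (ln(S/K) + (r - q + 0.5*sigma^2) * T) / (sigma * sqrt(T)) = 0.07405631
d2 = d1 - sigma * sqrt(T) = -0.23707067
exp(-rT) = 0.87634100; exp(-qT) = 1.00000000
C = S_0 * exp(-qT) * N(d1) - K * exp(-rT) * N(d2)
N(d1) = 0.52951721; N(d2) = 0.40630098
C = 88.0200 * 1.00000000 * 0.52951721 - 103.0200 * 0.87634100 * 0.40630098 = 9.9270

Answer: Price = 9.9270


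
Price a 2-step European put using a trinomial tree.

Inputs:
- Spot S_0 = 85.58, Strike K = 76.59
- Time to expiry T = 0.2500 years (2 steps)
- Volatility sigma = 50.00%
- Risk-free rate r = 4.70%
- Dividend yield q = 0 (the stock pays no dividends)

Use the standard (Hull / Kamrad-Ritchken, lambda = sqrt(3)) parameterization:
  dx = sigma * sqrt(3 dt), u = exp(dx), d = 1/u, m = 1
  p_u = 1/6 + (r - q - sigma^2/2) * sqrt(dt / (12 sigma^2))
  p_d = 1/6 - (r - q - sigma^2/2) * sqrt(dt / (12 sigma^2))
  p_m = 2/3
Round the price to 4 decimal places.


dt = T/N = 0.125000; dx = sigma*sqrt(3*dt) = 0.306186
u = exp(dx) = 1.358235; d = 1/u = 0.736250
p_u = 0.150745, p_m = 0.666667, p_d = 0.182588
Discount per step: exp(-r*dt) = 0.994142
Stock lattice S(k, j) with j the centered position index:
  k=0: S(0,+0) = 85.5800
  k=1: S(1,-1) = 63.0082; S(1,+0) = 85.5800; S(1,+1) = 116.2378
  k=2: S(2,-2) = 46.3898; S(2,-1) = 63.0082; S(2,+0) = 85.5800; S(2,+1) = 116.2378; S(2,+2) = 157.8782
Terminal payoffs V(N, j) = max(K - S_T, 0):
  V(2,-2) = 30.200220; V(2,-1) = 13.581767; V(2,+0) = 0.000000; V(2,+1) = 0.000000; V(2,+2) = 0.000000
Backward induction: V(k, j) = exp(-r*dt) * [p_u * V(k+1, j+1) + p_m * V(k+1, j) + p_d * V(k+1, j-1)]
  V(1,-1) = exp(-r*dt) * [p_u*0.000000 + p_m*13.581767 + p_d*30.200220] = 14.483380
  V(1,+0) = exp(-r*dt) * [p_u*0.000000 + p_m*0.000000 + p_d*13.581767] = 2.465346
  V(1,+1) = exp(-r*dt) * [p_u*0.000000 + p_m*0.000000 + p_d*0.000000] = 0.000000
  V(0,+0) = exp(-r*dt) * [p_u*0.000000 + p_m*2.465346 + p_d*14.483380] = 4.262942

Answer: Price = V(0,0) = 4.2629


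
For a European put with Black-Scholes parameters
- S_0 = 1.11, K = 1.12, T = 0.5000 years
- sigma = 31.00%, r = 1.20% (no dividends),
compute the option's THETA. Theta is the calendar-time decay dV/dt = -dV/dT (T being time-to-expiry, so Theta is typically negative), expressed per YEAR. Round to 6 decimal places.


d1 = 0.0960585403; d2 = -0.1231445619
phi(d1) = 0.3971059510; exp(-qT) = 1.0000000000; exp(-rT) = 0.9940179641
Theta = -S*exp(-qT)*phi(d1)*sigma/(2*sqrt(T)) + r*K*exp(-rT)*N(-d2) - q*S*exp(-qT)*N(-d1)
N(-d1) = 0.4617370395; N(-d2) = 0.5490036877; sqrt(T) = 0.7071067812
Term 1 = -1.1100 * 1.0000000000 * 0.3971059510 * 0.3100 / (2 * 0.7071067812) = -0.0966220105
Term 2 = 0.0120 * 1.1200 * 0.9940179641 * 0.5490036877 = 0.0073344705
Term 3 = 0 (no dividend yield, q = 0)
Theta = -0.0966220105 + (0.0073344705) + (0.0000000000) = -0.089288

Answer: Theta = -0.089288


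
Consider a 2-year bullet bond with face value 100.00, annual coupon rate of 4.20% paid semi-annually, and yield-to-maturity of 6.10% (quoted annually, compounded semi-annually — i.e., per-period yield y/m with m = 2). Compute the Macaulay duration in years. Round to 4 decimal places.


Answer: Macaulay duration = 1.9379 years

Derivation:
Coupon per period c = face * coupon_rate / m = 2.100000
Periods per year m = 2; per-period yield y/m = 0.030500
Number of cashflows N = 4
Cashflows (t years, CF_t, discount factor 1/(1+y/m)^(m*t), PV):
  t = 0.5000: CF_t = 2.100000, DF = 0.970403, PV = 2.037846
  t = 1.0000: CF_t = 2.100000, DF = 0.941681, PV = 1.977531
  t = 1.5000: CF_t = 2.100000, DF = 0.913810, PV = 1.919001
  t = 2.0000: CF_t = 102.100000, DF = 0.886764, PV = 90.538596
Price P = sum_t PV_t = 96.472975
Macaulay numerator sum_t t * PV_t:
  t * PV_t at t = 0.5000: 1.018923
  t * PV_t at t = 1.0000: 1.977531
  t * PV_t at t = 1.5000: 2.878502
  t * PV_t at t = 2.0000: 181.077193
Macaulay duration D = (sum_t t * PV_t) / P = 186.952149 / 96.472975 = 1.937871


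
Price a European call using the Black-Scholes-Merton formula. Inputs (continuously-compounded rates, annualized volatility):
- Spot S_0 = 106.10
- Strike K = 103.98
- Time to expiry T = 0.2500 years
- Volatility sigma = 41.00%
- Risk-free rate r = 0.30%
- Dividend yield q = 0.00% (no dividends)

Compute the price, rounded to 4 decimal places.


d1 = (ln(S/K) + (r - q + 0.5*sigma^2) * T) / (sigma * sqrt(T)) = 0.20461450
d2 = d1 - sigma * sqrt(T) = -0.00038550
exp(-rT) = 0.99925028; exp(-qT) = 1.00000000
C = S_0 * exp(-qT) * N(d1) - K * exp(-rT) * N(d2)
N(d1) = 0.58106334; N(d2) = 0.49984621
C = 106.1000 * 1.00000000 * 0.58106334 - 103.9800 * 0.99925028 * 0.49984621 = 9.7158

Answer: Price = 9.7158


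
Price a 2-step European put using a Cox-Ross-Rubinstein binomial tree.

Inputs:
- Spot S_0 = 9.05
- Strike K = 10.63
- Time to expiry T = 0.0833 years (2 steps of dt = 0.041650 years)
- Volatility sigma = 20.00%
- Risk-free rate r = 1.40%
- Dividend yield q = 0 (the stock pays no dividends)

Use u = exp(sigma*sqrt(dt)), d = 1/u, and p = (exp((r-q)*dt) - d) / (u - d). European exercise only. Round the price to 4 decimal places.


dt = T/N = 0.041650
u = exp(sigma*sqrt(dt)) = 1.041661; d = 1/u = 0.960005
p = (exp((r-q)*dt) - d) / (u - d) = 0.496940
Discount per step: exp(-r*dt) = 0.999417
Stock lattice S(k, i) with i counting down-moves:
  k=0: S(0,0) = 9.0500
  k=1: S(1,0) = 9.4270; S(1,1) = 8.6880
  k=2: S(2,0) = 9.8198; S(2,1) = 9.0500; S(2,2) = 8.3406
Terminal payoffs V(N, i) = max(K - S_T, 0):
  V(2,0) = 0.810226; V(2,1) = 1.580000; V(2,2) = 2.289431
Backward induction: V(k, i) = exp(-r*dt) * [p * V(k+1, i) + (1-p) * V(k+1, i+1)].
  V(1,0) = exp(-r*dt) * [p*0.810226 + (1-p)*1.580000] = 1.196770
  V(1,1) = exp(-r*dt) * [p*1.580000 + (1-p)*2.289431] = 1.935757
  V(0,0) = exp(-r*dt) * [p*1.196770 + (1-p)*1.935757] = 1.567611

Answer: Price = V(0,0) = 1.5676


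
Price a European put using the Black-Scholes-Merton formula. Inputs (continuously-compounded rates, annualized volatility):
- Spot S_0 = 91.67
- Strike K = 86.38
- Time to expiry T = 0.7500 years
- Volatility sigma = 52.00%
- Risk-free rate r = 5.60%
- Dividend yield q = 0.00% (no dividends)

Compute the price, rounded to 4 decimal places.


Answer: Price = 11.5076

Derivation:
d1 = (ln(S/K) + (r - q + 0.5*sigma^2) * T) / (sigma * sqrt(T)) = 0.45041982
d2 = d1 - sigma * sqrt(T) = 0.00008661
exp(-rT) = 0.95886978; exp(-qT) = 1.00000000
P = K * exp(-rT) * N(-d2) - S_0 * exp(-qT) * N(-d1)
N(-d1) = 0.32620388; N(-d2) = 0.49996545
P = 86.3800 * 0.95886978 * 0.49996545 - 91.6700 * 1.00000000 * 0.32620388 = 11.5076


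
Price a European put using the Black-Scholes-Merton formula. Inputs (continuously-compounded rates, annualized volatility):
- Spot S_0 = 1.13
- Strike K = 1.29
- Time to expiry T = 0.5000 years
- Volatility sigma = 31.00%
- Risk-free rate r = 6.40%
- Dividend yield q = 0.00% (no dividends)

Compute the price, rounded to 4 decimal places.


d1 = (ln(S/K) + (r - q + 0.5*sigma^2) * T) / (sigma * sqrt(T)) = -0.34853332
d2 = d1 - sigma * sqrt(T) = -0.56773643
exp(-rT) = 0.96850658; exp(-qT) = 1.00000000
P = K * exp(-rT) * N(-d2) - S_0 * exp(-qT) * N(-d1)
N(-d1) = 0.63628015; N(-d2) = 0.71489302
P = 1.2900 * 0.96850658 * 0.71489302 - 1.1300 * 1.00000000 * 0.63628015 = 0.1742

Answer: Price = 0.1742


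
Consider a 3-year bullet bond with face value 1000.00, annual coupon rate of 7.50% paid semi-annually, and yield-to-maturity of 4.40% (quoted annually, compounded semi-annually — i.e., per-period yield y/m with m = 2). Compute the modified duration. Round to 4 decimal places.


Coupon per period c = face * coupon_rate / m = 37.500000
Periods per year m = 2; per-period yield y/m = 0.022000
Number of cashflows N = 6
Cashflows (t years, CF_t, discount factor 1/(1+y/m)^(m*t), PV):
  t = 0.5000: CF_t = 37.500000, DF = 0.978474, PV = 36.692759
  t = 1.0000: CF_t = 37.500000, DF = 0.957411, PV = 35.902896
  t = 1.5000: CF_t = 37.500000, DF = 0.936801, PV = 35.130035
  t = 2.0000: CF_t = 37.500000, DF = 0.916635, PV = 34.373811
  t = 2.5000: CF_t = 37.500000, DF = 0.896903, PV = 33.633866
  t = 3.0000: CF_t = 1037.500000, DF = 0.877596, PV = 910.505829
Price P = sum_t PV_t = 1086.239196
First compute Macaulay numerator sum_t t * PV_t:
  t * PV_t at t = 0.5000: 18.346380
  t * PV_t at t = 1.0000: 35.902896
  t * PV_t at t = 1.5000: 52.695052
  t * PV_t at t = 2.0000: 68.747622
  t * PV_t at t = 2.5000: 84.084665
  t * PV_t at t = 3.0000: 2731.517488
Macaulay duration D = 2991.294102 / 1086.239196 = 2.753808
Modified duration = D / (1 + y/m) = 2.753808 / (1 + 0.022000) = 2.694528

Answer: Modified duration = 2.6945


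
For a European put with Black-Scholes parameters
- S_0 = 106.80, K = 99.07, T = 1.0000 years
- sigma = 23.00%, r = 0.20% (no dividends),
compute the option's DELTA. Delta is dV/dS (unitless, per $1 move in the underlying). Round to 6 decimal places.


Answer: Delta = -0.326228

Derivation:
d1 = 0.4503532850; d2 = 0.2203532850
phi(d1) = 0.3604696286; exp(-qT) = 1.0000000000; exp(-rT) = 0.9980019987
N(-d1) = 0.3262278617
Delta = -exp(-qT) * N(-d1) = -1.0000000000 * 0.3262278617 = -0.326228


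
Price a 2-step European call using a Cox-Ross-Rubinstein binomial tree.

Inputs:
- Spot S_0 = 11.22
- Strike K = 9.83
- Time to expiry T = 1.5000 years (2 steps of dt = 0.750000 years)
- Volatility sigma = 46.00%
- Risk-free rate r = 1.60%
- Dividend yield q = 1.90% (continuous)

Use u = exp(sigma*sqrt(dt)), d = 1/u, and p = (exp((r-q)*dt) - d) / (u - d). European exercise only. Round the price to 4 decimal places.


dt = T/N = 0.750000
u = exp(sigma*sqrt(dt)) = 1.489398; d = 1/u = 0.671412
p = (exp((r-q)*dt) - d) / (u - d) = 0.398956
Discount per step: exp(-r*dt) = 0.988072
Stock lattice S(k, i) with i counting down-moves:
  k=0: S(0,0) = 11.2200
  k=1: S(1,0) = 16.7110; S(1,1) = 7.5332
  k=2: S(2,0) = 24.8894; S(2,1) = 11.2200; S(2,2) = 5.0579
Terminal payoffs V(N, i) = max(S_T - K, 0):
  V(2,0) = 15.059382; V(2,1) = 1.390000; V(2,2) = 0.000000
Backward induction: V(k, i) = exp(-r*dt) * [p * V(k+1, i) + (1-p) * V(k+1, i+1)].
  V(1,0) = exp(-r*dt) * [p*15.059382 + (1-p)*1.390000] = 6.761852
  V(1,1) = exp(-r*dt) * [p*1.390000 + (1-p)*0.000000] = 0.547934
  V(0,0) = exp(-r*dt) * [p*6.761852 + (1-p)*0.547934] = 2.990907

Answer: Price = V(0,0) = 2.9909


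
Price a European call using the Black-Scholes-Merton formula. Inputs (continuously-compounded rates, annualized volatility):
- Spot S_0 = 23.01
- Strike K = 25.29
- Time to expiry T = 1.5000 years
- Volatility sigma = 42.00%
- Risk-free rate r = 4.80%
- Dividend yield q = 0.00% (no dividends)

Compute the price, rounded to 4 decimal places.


Answer: Price = 4.4663

Derivation:
d1 = (ln(S/K) + (r - q + 0.5*sigma^2) * T) / (sigma * sqrt(T)) = 0.21349411
d2 = d1 - sigma * sqrt(T) = -0.30089873
exp(-rT) = 0.93053090; exp(-qT) = 1.00000000
C = S_0 * exp(-qT) * N(d1) - K * exp(-rT) * N(d2)
N(d1) = 0.58452921; N(d2) = 0.38174586
C = 23.0100 * 1.00000000 * 0.58452921 - 25.2900 * 0.93053090 * 0.38174586 = 4.4663


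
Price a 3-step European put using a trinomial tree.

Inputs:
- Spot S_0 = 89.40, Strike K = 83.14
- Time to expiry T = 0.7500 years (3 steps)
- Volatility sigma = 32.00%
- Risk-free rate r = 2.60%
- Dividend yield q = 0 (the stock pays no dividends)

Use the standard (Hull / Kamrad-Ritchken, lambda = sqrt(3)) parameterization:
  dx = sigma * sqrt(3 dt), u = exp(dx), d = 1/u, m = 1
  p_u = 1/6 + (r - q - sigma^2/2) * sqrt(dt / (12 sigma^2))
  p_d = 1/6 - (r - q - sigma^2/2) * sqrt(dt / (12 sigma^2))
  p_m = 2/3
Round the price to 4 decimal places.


dt = T/N = 0.250000; dx = sigma*sqrt(3*dt) = 0.277128
u = exp(dx) = 1.319335; d = 1/u = 0.757957
p_u = 0.155300, p_m = 0.666667, p_d = 0.178033
Discount per step: exp(-r*dt) = 0.993521
Stock lattice S(k, j) with j the centered position index:
  k=0: S(0,+0) = 89.4000
  k=1: S(1,-1) = 67.7614; S(1,+0) = 89.4000; S(1,+1) = 117.9486
  k=2: S(2,-2) = 51.3602; S(2,-1) = 67.7614; S(2,+0) = 89.4000; S(2,+1) = 117.9486; S(2,+2) = 155.6137
  k=3: S(3,-3) = 38.9289; S(3,-2) = 51.3602; S(3,-1) = 67.7614; S(3,+0) = 89.4000; S(3,+1) = 117.9486; S(3,+2) = 155.6137; S(3,+3) = 205.3067
Terminal payoffs V(N, j) = max(K - S_T, 0):
  V(3,-3) = 44.211124; V(3,-2) = 31.779755; V(3,-1) = 15.378611; V(3,+0) = 0.000000; V(3,+1) = 0.000000; V(3,+2) = 0.000000; V(3,+3) = 0.000000
Backward induction: V(k, j) = exp(-r*dt) * [p_u * V(k+1, j+1) + p_m * V(k+1, j) + p_d * V(k+1, j-1)]
  V(2,-2) = exp(-r*dt) * [p_u*15.378611 + p_m*31.779755 + p_d*44.211124] = 31.242118
  V(2,-1) = exp(-r*dt) * [p_u*0.000000 + p_m*15.378611 + p_d*31.779755] = 15.807179
  V(2,+0) = exp(-r*dt) * [p_u*0.000000 + p_m*0.000000 + p_d*15.378611] = 2.720165
  V(2,+1) = exp(-r*dt) * [p_u*0.000000 + p_m*0.000000 + p_d*0.000000] = 0.000000
  V(2,+2) = exp(-r*dt) * [p_u*0.000000 + p_m*0.000000 + p_d*0.000000] = 0.000000
  V(1,-1) = exp(-r*dt) * [p_u*2.720165 + p_m*15.807179 + p_d*31.242118] = 16.415648
  V(1,+0) = exp(-r*dt) * [p_u*0.000000 + p_m*2.720165 + p_d*15.807179] = 4.597665
  V(1,+1) = exp(-r*dt) * [p_u*0.000000 + p_m*0.000000 + p_d*2.720165] = 0.481142
  V(0,+0) = exp(-r*dt) * [p_u*0.481142 + p_m*4.597665 + p_d*16.415648] = 6.023085

Answer: Price = V(0,0) = 6.0231


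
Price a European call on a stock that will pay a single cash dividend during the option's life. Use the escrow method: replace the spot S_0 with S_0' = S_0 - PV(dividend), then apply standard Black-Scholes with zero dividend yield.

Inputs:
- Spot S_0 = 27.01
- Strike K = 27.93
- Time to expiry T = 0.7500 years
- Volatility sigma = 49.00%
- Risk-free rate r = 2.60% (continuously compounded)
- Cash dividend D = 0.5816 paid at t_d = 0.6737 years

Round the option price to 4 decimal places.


PV(D) = D * exp(-r * t_d) = 0.5816 * 0.98263632 = 0.57150128
S_0' = S_0 - PV(D) = 27.0100 - 0.57150128 = 26.43849872
d1 = (ln(S_0'/K) + (r + sigma^2/2)*T) / (sigma*sqrt(T)) = 0.12880178
d2 = d1 - sigma*sqrt(T) = -0.29555066
exp(-rT) = 0.98068890
N(d1) = 0.55124275; N(d2) = 0.38378663
C = S_0' * N(d1) - K * exp(-rT) * N(d2) = 26.43849872 * 0.55124275 - 27.9300 * 0.98068890 * 0.38378663 = 4.0619

Answer: Price = 4.0619


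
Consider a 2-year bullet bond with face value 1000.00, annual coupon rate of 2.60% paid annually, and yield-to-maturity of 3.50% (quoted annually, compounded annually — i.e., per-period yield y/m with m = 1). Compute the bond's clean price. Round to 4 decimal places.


Answer: Price = 982.9028

Derivation:
Coupon per period c = face * coupon_rate / m = 26.000000
Periods per year m = 1; per-period yield y/m = 0.035000
Number of cashflows N = 2
Cashflows (t years, CF_t, discount factor 1/(1+y/m)^(m*t), PV):
  t = 1.0000: CF_t = 26.000000, DF = 0.966184, PV = 25.120773
  t = 2.0000: CF_t = 1026.000000, DF = 0.933511, PV = 957.781979
Price P = sum_t PV_t = 982.902752


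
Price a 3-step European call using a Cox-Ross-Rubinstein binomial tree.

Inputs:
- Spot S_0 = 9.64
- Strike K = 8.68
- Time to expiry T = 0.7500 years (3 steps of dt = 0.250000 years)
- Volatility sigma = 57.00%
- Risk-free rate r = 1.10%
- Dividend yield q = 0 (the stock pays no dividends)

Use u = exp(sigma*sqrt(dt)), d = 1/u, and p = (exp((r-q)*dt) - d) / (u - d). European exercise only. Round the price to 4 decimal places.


dt = T/N = 0.250000
u = exp(sigma*sqrt(dt)) = 1.329762; d = 1/u = 0.752014
p = (exp((r-q)*dt) - d) / (u - d) = 0.433995
Discount per step: exp(-r*dt) = 0.997254
Stock lattice S(k, i) with i counting down-moves:
  k=0: S(0,0) = 9.6400
  k=1: S(1,0) = 12.8189; S(1,1) = 7.2494
  k=2: S(2,0) = 17.0461; S(2,1) = 9.6400; S(2,2) = 5.4517
  k=3: S(3,0) = 22.6672; S(3,1) = 12.8189; S(3,2) = 7.2494; S(3,3) = 4.0997
Terminal payoffs V(N, i) = max(S_T - K, 0):
  V(3,0) = 13.987249; V(3,1) = 4.138906; V(3,2) = 0.000000; V(3,3) = 0.000000
Backward induction: V(k, i) = exp(-r*dt) * [p * V(k+1, i) + (1-p) * V(k+1, i+1)].
  V(2,0) = exp(-r*dt) * [p*13.987249 + (1-p)*4.138906] = 8.389932
  V(2,1) = exp(-r*dt) * [p*4.138906 + (1-p)*0.000000] = 1.791331
  V(2,2) = exp(-r*dt) * [p*0.000000 + (1-p)*0.000000] = 0.000000
  V(1,0) = exp(-r*dt) * [p*8.389932 + (1-p)*1.791331] = 4.642305
  V(1,1) = exp(-r*dt) * [p*1.791331 + (1-p)*0.000000] = 0.775293
  V(0,0) = exp(-r*dt) * [p*4.642305 + (1-p)*0.775293] = 2.446818

Answer: Price = V(0,0) = 2.4468


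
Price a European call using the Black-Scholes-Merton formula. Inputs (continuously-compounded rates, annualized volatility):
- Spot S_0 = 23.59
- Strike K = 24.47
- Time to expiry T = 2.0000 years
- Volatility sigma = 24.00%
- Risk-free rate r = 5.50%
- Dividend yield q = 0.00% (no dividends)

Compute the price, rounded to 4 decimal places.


d1 = (ln(S/K) + (r - q + 0.5*sigma^2) * T) / (sigma * sqrt(T)) = 0.38588884
d2 = d1 - sigma * sqrt(T) = 0.04647759
exp(-rT) = 0.89583414; exp(-qT) = 1.00000000
C = S_0 * exp(-qT) * N(d1) - K * exp(-rT) * N(d2)
N(d1) = 0.65021050; N(d2) = 0.51853520
C = 23.5900 * 1.00000000 * 0.65021050 - 24.4700 * 0.89583414 * 0.51853520 = 3.9716

Answer: Price = 3.9716


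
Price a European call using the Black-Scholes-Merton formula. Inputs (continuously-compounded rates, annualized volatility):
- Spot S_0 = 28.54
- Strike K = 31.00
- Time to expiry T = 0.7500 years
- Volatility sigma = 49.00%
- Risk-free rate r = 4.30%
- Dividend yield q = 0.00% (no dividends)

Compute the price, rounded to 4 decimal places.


Answer: Price = 4.2157

Derivation:
d1 = (ln(S/K) + (r - q + 0.5*sigma^2) * T) / (sigma * sqrt(T)) = 0.09333493
d2 = d1 - sigma * sqrt(T) = -0.33101751
exp(-rT) = 0.96826449; exp(-qT) = 1.00000000
C = S_0 * exp(-qT) * N(d1) - K * exp(-rT) * N(d2)
N(d1) = 0.53718126; N(d2) = 0.37031563
C = 28.5400 * 1.00000000 * 0.53718126 - 31.0000 * 0.96826449 * 0.37031563 = 4.2157


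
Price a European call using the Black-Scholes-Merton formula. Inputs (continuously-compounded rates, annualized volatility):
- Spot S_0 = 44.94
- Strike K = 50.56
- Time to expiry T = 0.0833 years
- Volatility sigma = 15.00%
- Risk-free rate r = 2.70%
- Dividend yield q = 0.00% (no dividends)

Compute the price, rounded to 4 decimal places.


Answer: Price = 0.0024

Derivation:
d1 = (ln(S/K) + (r - q + 0.5*sigma^2) * T) / (sigma * sqrt(T)) = -2.64817161
d2 = d1 - sigma * sqrt(T) = -2.69146421
exp(-rT) = 0.99775343; exp(-qT) = 1.00000000
C = S_0 * exp(-qT) * N(d1) - K * exp(-rT) * N(d2)
N(d1) = 0.00404642; N(d2) = 0.00355696
C = 44.9400 * 1.00000000 * 0.00404642 - 50.5600 * 0.99775343 * 0.00355696 = 0.0024


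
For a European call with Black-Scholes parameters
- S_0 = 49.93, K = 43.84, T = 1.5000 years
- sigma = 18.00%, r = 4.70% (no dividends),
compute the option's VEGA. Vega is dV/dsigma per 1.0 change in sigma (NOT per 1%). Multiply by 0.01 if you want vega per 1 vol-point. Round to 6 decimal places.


d1 = 1.0200554469; d2 = 0.7996013700
phi(d1) = 0.2371185408; exp(-qT) = 1.0000000000; exp(-rT) = 0.9319277395
Vega = S * exp(-qT) * phi(d1) * sqrt(T) = 49.9300 * 1.0000000000 * 0.2371185408 * 1.2247448714 = 14.500157

Answer: Vega = 14.500157


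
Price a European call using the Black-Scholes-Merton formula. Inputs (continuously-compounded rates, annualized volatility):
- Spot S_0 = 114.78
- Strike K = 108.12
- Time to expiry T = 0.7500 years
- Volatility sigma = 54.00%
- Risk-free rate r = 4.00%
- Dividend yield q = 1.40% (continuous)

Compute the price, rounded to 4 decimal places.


d1 = (ln(S/K) + (r - q + 0.5*sigma^2) * T) / (sigma * sqrt(T)) = 0.40334445
d2 = d1 - sigma * sqrt(T) = -0.06430927
exp(-rT) = 0.97044553; exp(-qT) = 0.98955493
C = S_0 * exp(-qT) * N(d1) - K * exp(-rT) * N(d2)
N(d1) = 0.65665258; N(d2) = 0.47436199
C = 114.7800 * 0.98955493 * 0.65665258 - 108.1200 * 0.97044553 * 0.47436199 = 24.8111

Answer: Price = 24.8111


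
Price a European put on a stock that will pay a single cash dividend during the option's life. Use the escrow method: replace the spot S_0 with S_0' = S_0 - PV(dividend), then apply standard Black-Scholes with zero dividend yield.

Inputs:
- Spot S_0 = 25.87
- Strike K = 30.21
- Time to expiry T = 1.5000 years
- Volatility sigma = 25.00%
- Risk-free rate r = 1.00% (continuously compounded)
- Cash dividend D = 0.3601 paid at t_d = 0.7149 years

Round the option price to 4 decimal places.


Answer: Price = 5.8989

Derivation:
PV(D) = D * exp(-r * t_d) = 0.3601 * 0.99287649 = 0.35753483
S_0' = S_0 - PV(D) = 25.8700 - 0.35753483 = 25.51246517
d1 = (ln(S_0'/K) + (r + sigma^2/2)*T) / (sigma*sqrt(T)) = -0.34988783
d2 = d1 - sigma*sqrt(T) = -0.65607405
exp(-rT) = 0.98511194
N(-d1) = 0.63678856; N(-d2) = 0.74411176
P = K * exp(-rT) * N(-d2) - S_0' * N(-d1) = 30.2100 * 0.98511194 * 0.74411176 - 25.51246517 * 0.63678856 = 5.8989


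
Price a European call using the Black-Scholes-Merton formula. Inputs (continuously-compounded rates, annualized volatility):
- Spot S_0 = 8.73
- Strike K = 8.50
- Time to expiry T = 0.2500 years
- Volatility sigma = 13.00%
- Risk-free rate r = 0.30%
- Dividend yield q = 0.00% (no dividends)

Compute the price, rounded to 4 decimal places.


Answer: Price = 0.3611

Derivation:
d1 = (ln(S/K) + (r - q + 0.5*sigma^2) * T) / (sigma * sqrt(T)) = 0.45479548
d2 = d1 - sigma * sqrt(T) = 0.38979548
exp(-rT) = 0.99925028; exp(-qT) = 1.00000000
C = S_0 * exp(-qT) * N(d1) - K * exp(-rT) * N(d2)
N(d1) = 0.67537181; N(d2) = 0.65165611
C = 8.7300 * 1.00000000 * 0.67537181 - 8.5000 * 0.99925028 * 0.65165611 = 0.3611


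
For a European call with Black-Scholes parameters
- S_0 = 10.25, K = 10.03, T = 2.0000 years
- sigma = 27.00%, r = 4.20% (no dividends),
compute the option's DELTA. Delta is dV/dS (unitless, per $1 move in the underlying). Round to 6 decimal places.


d1 = 0.4677304558; d2 = 0.0858927939
phi(d1) = 0.3576056547; exp(-qT) = 1.0000000000; exp(-rT) = 0.9194312561
N(d1) = 0.6800113207
Delta = exp(-qT) * N(d1) = 1.0000000000 * 0.6800113207 = 0.680011

Answer: Delta = 0.680011


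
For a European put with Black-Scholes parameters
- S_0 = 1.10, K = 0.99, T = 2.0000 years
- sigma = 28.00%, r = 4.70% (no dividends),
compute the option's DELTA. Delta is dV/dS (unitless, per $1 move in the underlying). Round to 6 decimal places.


Answer: Delta = -0.241511

Derivation:
d1 = 0.7014512292; d2 = 0.3054714317
phi(d1) = 0.3119365595; exp(-qT) = 1.0000000000; exp(-rT) = 0.9102827622
N(-d1) = 0.2415107305
Delta = -exp(-qT) * N(-d1) = -1.0000000000 * 0.2415107305 = -0.241511


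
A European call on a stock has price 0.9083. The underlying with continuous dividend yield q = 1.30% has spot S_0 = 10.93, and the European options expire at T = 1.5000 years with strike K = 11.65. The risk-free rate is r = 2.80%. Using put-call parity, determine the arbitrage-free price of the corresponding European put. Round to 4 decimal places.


Answer: Put price = 1.3602

Derivation:
Put-call parity: C - P = S_0 * exp(-qT) - K * exp(-rT).
S_0 * exp(-qT) = 10.9300 * 0.98068890 = 10.71892962
K * exp(-rT) = 11.6500 * 0.95886978 = 11.17083294
P = C - S*exp(-qT) + K*exp(-rT)
P = 0.9083 - 10.71892962 + 11.17083294 = 1.3602


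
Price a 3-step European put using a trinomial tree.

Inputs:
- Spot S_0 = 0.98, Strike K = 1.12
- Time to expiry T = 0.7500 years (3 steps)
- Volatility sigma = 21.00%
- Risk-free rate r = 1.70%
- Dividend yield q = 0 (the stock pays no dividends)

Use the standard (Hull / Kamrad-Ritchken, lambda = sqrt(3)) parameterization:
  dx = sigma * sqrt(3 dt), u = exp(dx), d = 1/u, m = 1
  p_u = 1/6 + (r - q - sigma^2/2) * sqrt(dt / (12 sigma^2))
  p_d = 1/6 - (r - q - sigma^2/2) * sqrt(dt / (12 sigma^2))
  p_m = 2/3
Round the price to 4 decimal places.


Answer: Price = V(0,0) = 0.1562

Derivation:
dt = T/N = 0.250000; dx = sigma*sqrt(3*dt) = 0.181865
u = exp(dx) = 1.199453; d = 1/u = 0.833714
p_u = 0.163196, p_m = 0.666667, p_d = 0.170138
Discount per step: exp(-r*dt) = 0.995759
Stock lattice S(k, j) with j the centered position index:
  k=0: S(0,+0) = 0.9800
  k=1: S(1,-1) = 0.8170; S(1,+0) = 0.9800; S(1,+1) = 1.1755
  k=2: S(2,-2) = 0.6812; S(2,-1) = 0.8170; S(2,+0) = 0.9800; S(2,+1) = 1.1755; S(2,+2) = 1.4099
  k=3: S(3,-3) = 0.5679; S(3,-2) = 0.6812; S(3,-1) = 0.8170; S(3,+0) = 0.9800; S(3,+1) = 1.1755; S(3,+2) = 1.4099; S(3,+3) = 1.6911
Terminal payoffs V(N, j) = max(K - S_T, 0):
  V(3,-3) = 0.552094; V(3,-2) = 0.438823; V(3,-1) = 0.302961; V(3,+0) = 0.140000; V(3,+1) = 0.000000; V(3,+2) = 0.000000; V(3,+3) = 0.000000
Backward induction: V(k, j) = exp(-r*dt) * [p_u * V(k+1, j+1) + p_m * V(k+1, j) + p_d * V(k+1, j-1)]
  V(2,-2) = exp(-r*dt) * [p_u*0.302961 + p_m*0.438823 + p_d*0.552094] = 0.434074
  V(2,-1) = exp(-r*dt) * [p_u*0.140000 + p_m*0.302961 + p_d*0.438823] = 0.298211
  V(2,+0) = exp(-r*dt) * [p_u*0.000000 + p_m*0.140000 + p_d*0.302961] = 0.144264
  V(2,+1) = exp(-r*dt) * [p_u*0.000000 + p_m*0.000000 + p_d*0.140000] = 0.023718
  V(2,+2) = exp(-r*dt) * [p_u*0.000000 + p_m*0.000000 + p_d*0.000000] = 0.000000
  V(1,-1) = exp(-r*dt) * [p_u*0.144264 + p_m*0.298211 + p_d*0.434074] = 0.294947
  V(1,+0) = exp(-r*dt) * [p_u*0.023718 + p_m*0.144264 + p_d*0.298211] = 0.150144
  V(1,+1) = exp(-r*dt) * [p_u*0.000000 + p_m*0.023718 + p_d*0.144264] = 0.040186
  V(0,+0) = exp(-r*dt) * [p_u*0.040186 + p_m*0.150144 + p_d*0.294947] = 0.156171


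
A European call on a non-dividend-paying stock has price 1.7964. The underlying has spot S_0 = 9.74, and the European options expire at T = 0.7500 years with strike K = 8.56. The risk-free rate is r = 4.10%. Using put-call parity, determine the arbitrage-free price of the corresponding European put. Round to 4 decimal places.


Answer: Put price = 0.3572

Derivation:
Put-call parity: C - P = S_0 * exp(-qT) - K * exp(-rT).
S_0 * exp(-qT) = 9.7400 * 1.00000000 = 9.74000000
K * exp(-rT) = 8.5600 * 0.96971797 = 8.30078584
P = C - S*exp(-qT) + K*exp(-rT)
P = 1.7964 - 9.74000000 + 8.30078584 = 0.3572
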